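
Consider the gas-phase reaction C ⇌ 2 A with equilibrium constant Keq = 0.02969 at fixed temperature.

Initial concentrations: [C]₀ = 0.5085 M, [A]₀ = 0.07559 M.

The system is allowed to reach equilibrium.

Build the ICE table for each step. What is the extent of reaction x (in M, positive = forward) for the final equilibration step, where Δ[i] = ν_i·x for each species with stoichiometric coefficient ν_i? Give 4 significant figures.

Q₀ = 0.01124 vs Keq = 0.02969 ⇒ Q<K, forward
Step 1:
                  C         A
  I          0.5085   0.07559
  C        -0.02228   0.04456
  E          0.4862    0.1201
  solve Keq expr → x = 0.02228; check Q = 0.02969

x = 0.02228 M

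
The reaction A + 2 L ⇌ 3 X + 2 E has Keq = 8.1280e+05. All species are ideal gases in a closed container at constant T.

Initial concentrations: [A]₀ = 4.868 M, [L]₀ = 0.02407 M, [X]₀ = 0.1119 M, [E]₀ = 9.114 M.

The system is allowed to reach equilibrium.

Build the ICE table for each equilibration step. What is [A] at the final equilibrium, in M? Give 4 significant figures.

Q₀ = 41.27 vs Keq = 8.1280e+05 ⇒ Q<K, forward
Step 1:
                   A          L          X          E
  init         4.868    0.02407     0.1119      9.114
  Δ          -0.0119   -0.02381    0.03571    0.02381
  eq           4.856 2.6085e-04     0.1476      9.138
  solve Keq expr → x = 0.0119; check Q = 8.1280e+05

[A]_eq = 4.856 M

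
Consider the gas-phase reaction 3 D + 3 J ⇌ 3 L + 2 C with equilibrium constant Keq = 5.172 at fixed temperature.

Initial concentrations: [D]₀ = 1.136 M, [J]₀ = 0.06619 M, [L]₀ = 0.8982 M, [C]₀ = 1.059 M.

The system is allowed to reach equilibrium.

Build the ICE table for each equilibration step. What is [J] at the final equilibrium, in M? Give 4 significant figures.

Q₀ = 1912 vs Keq = 5.172 ⇒ Q>K, reverse
Step 1:
                  D         J         L         C
  I           1.136   0.06619    0.8982     1.059
  C          0.2119    0.2119   -0.2119   -0.1412
  E           1.348    0.2781    0.6863    0.9178
  solve Keq expr → x = -0.07062; check Q = 5.172

[J]_eq = 0.2781 M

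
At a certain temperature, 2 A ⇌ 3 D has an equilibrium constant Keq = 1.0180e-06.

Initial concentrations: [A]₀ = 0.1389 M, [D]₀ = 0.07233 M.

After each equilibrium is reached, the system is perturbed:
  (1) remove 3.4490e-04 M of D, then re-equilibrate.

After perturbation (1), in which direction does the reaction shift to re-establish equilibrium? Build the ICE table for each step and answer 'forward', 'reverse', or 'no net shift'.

Q₀ = 0.01961 vs Keq = 1.0180e-06 ⇒ Q>K, reverse
Step 1:
                   A          D
  I           0.1389    0.07233
  C          0.04604   -0.06906
  E           0.1849   0.003265
  solve Keq expr → x = -0.02302; check Q = 1.0180e-06
Then remove 3.4490e-04 M of D.
Step 2:
                   A          D
  I           0.1849   0.002921
  C       -2.2814e-04 3.4221e-04
  E           0.1847   0.003263
  solve Keq expr → x = 1.1407e-04; check Q = 1.0180e-06

Direction: forward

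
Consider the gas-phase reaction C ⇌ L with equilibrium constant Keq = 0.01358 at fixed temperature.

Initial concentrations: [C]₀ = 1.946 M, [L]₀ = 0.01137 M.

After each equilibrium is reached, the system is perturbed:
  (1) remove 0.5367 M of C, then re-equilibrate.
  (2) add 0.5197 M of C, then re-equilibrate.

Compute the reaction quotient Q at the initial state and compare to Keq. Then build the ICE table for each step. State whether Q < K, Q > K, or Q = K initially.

Q₀ = 0.005843 vs Keq = 0.01358 ⇒ Q<K, forward
Step 1:
                  C         L
  I           1.946   0.01137
  C        -0.01485   0.01485
  E           1.931   0.02622
  solve Keq expr → x = 0.01485; check Q = 0.01358
Then remove 0.5367 M of C.
Step 2:
                  C         L
  I           1.394   0.02622
  C        0.007191 -0.007191
  E           1.402   0.01903
  solve Keq expr → x = -0.007191; check Q = 0.01358
Then add 0.5197 M of C.
Step 3:
                  C         L
  I           1.921   0.01903
  C       -0.006963  0.006963
  E           1.914     0.026
  solve Keq expr → x = 0.006963; check Q = 0.01358

Q₀ = 0.005843; Q < K (proceeds forward)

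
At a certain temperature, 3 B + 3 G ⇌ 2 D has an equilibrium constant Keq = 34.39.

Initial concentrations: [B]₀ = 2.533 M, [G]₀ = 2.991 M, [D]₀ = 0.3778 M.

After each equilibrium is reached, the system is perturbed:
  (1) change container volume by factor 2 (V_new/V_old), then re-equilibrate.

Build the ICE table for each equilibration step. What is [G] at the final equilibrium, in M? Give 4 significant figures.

Q₀ = 3.2822e-04 vs Keq = 34.39 ⇒ Q<K, forward
Step 1:
                   B          G          D
  Initial      2.533      2.991     0.3778
  Change      -2.056     -2.056      1.371
  Equil       0.4772     0.9352      1.748
  solve Keq expr → x = 0.6853; check Q = 34.39
Then change container volume by factor 2 (V_new/V_old).
Step 2:
                   B          G          D
  Initial     0.2386     0.4676     0.8742
  Change      0.1664     0.1664     -0.111
  Equil        0.405      0.634     0.7632
  solve Keq expr → x = -0.05548; check Q = 34.39

[G]_eq = 0.634 M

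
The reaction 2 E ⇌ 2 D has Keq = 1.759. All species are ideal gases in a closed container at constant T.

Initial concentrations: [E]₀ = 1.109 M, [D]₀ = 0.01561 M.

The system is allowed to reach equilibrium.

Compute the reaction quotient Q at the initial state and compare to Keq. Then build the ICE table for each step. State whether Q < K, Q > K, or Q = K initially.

Q₀ = 1.9813e-04; Q < K (proceeds forward)

Q₀ = 1.9813e-04 vs Keq = 1.759 ⇒ Q<K, forward
Step 1:
                    E           D
  I             1.109     0.01561
  C           -0.6256      0.6256
  E            0.4834      0.6412
  solve Keq expr → x = 0.3128; check Q = 1.759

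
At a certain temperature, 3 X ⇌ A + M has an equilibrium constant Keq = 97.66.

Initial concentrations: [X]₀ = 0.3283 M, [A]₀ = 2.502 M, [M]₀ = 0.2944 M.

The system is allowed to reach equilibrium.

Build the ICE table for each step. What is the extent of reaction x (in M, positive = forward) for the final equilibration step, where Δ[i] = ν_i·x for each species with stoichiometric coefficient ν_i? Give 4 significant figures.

x = 0.0408 M

Q₀ = 20.82 vs Keq = 97.66 ⇒ Q<K, forward
Step 1:
                   X          A          M
  Initial     0.3283      2.502     0.2944
  Change     -0.1224     0.0408     0.0408
  Equil       0.2059      2.543     0.3352
  solve Keq expr → x = 0.0408; check Q = 97.66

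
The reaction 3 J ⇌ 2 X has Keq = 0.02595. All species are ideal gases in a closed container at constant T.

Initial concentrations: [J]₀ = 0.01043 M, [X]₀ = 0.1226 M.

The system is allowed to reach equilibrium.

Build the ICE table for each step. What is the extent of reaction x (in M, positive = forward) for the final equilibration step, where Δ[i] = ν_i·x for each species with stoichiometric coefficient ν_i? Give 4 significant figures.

Q₀ = 1.3247e+04 vs Keq = 0.02595 ⇒ Q>K, reverse
Step 1:
                  J         X
  init      0.01043    0.1226
  Δ           0.166   -0.1107
  eq         0.1764   0.01194
  solve Keq expr → x = -0.05533; check Q = 0.02595

x = -0.05533 M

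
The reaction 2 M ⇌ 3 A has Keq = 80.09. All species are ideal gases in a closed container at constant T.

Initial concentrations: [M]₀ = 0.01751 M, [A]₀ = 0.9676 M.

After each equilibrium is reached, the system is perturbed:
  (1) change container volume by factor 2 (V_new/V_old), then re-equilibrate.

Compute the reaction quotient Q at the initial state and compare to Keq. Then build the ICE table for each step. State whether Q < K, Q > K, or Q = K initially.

Q₀ = 2955 vs Keq = 80.09 ⇒ Q>K, reverse
Step 1:
                  M         A
  I         0.01751    0.9676
  C         0.07163   -0.1074
  E         0.08914    0.8602
  solve Keq expr → x = -0.03582; check Q = 80.09
Then change container volume by factor 2 (V_new/V_old).
Step 2:
                  M         A
  I         0.04457    0.4301
  C        -0.01119   0.01679
  E         0.03338    0.4469
  solve Keq expr → x = 0.005596; check Q = 80.09

Q₀ = 2955; Q > K (proceeds reverse)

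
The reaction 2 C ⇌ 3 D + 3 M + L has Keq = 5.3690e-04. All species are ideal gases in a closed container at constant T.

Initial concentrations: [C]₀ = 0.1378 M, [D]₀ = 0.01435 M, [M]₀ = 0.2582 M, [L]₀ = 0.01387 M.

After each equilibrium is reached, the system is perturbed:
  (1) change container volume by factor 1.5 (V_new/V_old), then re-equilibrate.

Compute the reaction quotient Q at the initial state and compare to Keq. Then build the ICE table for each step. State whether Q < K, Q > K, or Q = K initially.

Q₀ = 3.7154e-08; Q < K (proceeds forward)

Q₀ = 3.7154e-08 vs Keq = 5.3690e-04 ⇒ Q<K, forward
Step 1:
                    C           D           M           L
  Initial      0.1378     0.01435      0.2582     0.01387
  Change     -0.06472     0.09707     0.09707     0.03236
  Equil       0.07308      0.1114      0.3553     0.04623
  solve Keq expr → x = 0.03236; check Q = 5.3690e-04
Then change container volume by factor 1.5 (V_new/V_old).
Step 2:
                    C           D           M           L
  Initial     0.04872     0.07428      0.2368     0.03082
  Change     -0.01506     0.02258     0.02258    0.007528
  Equil       0.03367     0.09687      0.2594     0.03835
  solve Keq expr → x = 0.007528; check Q = 5.3690e-04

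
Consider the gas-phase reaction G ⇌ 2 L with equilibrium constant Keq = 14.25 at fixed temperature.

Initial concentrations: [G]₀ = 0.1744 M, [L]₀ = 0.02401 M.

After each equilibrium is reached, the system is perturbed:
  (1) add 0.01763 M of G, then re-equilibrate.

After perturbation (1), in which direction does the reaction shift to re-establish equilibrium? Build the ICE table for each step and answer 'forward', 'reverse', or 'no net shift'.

Q₀ = 0.003306 vs Keq = 14.25 ⇒ Q<K, forward
Step 1:
                   G          L
  I           0.1744    0.02401
  C          -0.1656     0.3311
  E         0.008849     0.3551
  solve Keq expr → x = 0.1656; check Q = 14.25
Then add 0.01763 M of G.
Step 2:
                   G          L
  I          0.02648     0.3551
  C         -0.01597    0.03193
  E          0.01051      0.387
  solve Keq expr → x = 0.01597; check Q = 14.25

Direction: forward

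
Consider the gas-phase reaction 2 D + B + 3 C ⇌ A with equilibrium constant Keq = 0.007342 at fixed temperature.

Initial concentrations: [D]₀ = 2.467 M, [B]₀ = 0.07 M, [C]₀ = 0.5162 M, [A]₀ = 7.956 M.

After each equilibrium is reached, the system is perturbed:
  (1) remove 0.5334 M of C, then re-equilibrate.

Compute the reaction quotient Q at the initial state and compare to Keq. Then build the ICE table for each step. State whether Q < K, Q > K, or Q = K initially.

Q₀ = 135.8; Q > K (proceeds reverse)

Q₀ = 135.8 vs Keq = 0.007342 ⇒ Q>K, reverse
Step 1:
                   D          B          C          A
  init         2.467       0.07     0.5162      7.956
  Δ            2.009      1.005      3.014     -1.005
  eq           4.476      1.075       3.53      6.951
  solve Keq expr → x = -1.005; check Q = 0.007342
Then remove 0.5334 M of C.
Step 2:
                   D          B          C          A
  init         4.476      1.075      2.996      6.951
  Δ           0.2063     0.1031     0.3094    -0.1031
  eq           4.682      1.178      3.306      6.848
  solve Keq expr → x = -0.1031; check Q = 0.007342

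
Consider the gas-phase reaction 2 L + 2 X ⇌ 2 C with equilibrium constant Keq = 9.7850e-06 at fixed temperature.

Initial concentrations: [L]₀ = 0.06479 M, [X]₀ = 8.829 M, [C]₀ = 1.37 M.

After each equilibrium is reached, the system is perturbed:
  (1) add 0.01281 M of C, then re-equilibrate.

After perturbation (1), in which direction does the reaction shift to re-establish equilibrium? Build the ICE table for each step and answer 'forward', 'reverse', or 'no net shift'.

Q₀ = 5.736 vs Keq = 9.7850e-06 ⇒ Q>K, reverse
Step 1:
                    L           X           C
  init        0.06479       8.829        1.37
  Δ             1.326       1.326      -1.326
  eq            1.391       10.15     0.04417
  solve Keq expr → x = -0.6629; check Q = 9.7850e-06
Then add 0.01281 M of C.
Step 2:
                    L           X           C
  init          1.391       10.15     0.05698
  Δ           0.01236     0.01236    -0.01236
  eq            1.403       10.17     0.04462
  solve Keq expr → x = -0.006182; check Q = 9.7850e-06

Direction: reverse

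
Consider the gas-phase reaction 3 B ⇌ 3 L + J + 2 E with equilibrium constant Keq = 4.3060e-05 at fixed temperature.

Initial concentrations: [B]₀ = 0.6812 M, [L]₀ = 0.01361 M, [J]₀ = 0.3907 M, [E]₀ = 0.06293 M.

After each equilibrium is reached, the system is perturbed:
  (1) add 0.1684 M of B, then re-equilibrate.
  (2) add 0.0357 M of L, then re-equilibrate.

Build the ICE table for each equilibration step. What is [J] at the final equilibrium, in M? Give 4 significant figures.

Q₀ = 1.2340e-08 vs Keq = 4.3060e-05 ⇒ Q<K, forward
Step 1:
                    B           L           J           E
  init         0.6812     0.01361      0.3907     0.06293
  Δ          -0.09512     0.09512     0.03171     0.06342
  eq           0.5861      0.1087      0.4224      0.1263
  solve Keq expr → x = 0.03171; check Q = 4.3060e-05
Then add 0.1684 M of B.
Step 2:
                    B           L           J           E
  init         0.7545      0.1087      0.4224      0.1263
  Δ          -0.01879     0.01879    0.006264     0.01253
  eq           0.7357      0.1275      0.4287      0.1389
  solve Keq expr → x = 0.006264; check Q = 4.3060e-05
Then add 0.0357 M of L.
Step 3:
                    B           L           J           E
  init         0.7357      0.1632      0.4287      0.1389
  Δ           0.02138    -0.02138   -0.007126    -0.01425
  eq           0.7571      0.1418      0.4215      0.1246
  solve Keq expr → x = -0.007126; check Q = 4.3060e-05

[J]_eq = 0.4215 M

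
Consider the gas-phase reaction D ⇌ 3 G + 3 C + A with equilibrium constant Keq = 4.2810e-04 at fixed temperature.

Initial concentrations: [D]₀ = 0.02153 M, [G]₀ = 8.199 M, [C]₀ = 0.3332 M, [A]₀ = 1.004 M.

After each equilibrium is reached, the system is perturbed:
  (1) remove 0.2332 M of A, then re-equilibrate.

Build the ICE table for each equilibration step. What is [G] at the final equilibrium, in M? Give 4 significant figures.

[G]_eq = 7.871 M

Q₀ = 950.8 vs Keq = 4.2810e-04 ⇒ Q>K, reverse
Step 1:
                  D         G         C         A
  Initial   0.02153     8.199    0.3332     1.004
  Change     0.1094   -0.3282   -0.3282   -0.1094
  Equil      0.1309     7.871  0.005046    0.8946
  solve Keq expr → x = -0.1094; check Q = 4.2810e-04
Then remove 0.2332 M of A.
Step 2:
                  D         G         C         A
  Initial    0.1309     7.871  0.005046    0.6614
  Change  -1.7701e-04 5.3104e-04 5.3104e-04 1.7701e-04
  Equil      0.1307     7.871  0.005577    0.6616
  solve Keq expr → x = 1.7701e-04; check Q = 4.2810e-04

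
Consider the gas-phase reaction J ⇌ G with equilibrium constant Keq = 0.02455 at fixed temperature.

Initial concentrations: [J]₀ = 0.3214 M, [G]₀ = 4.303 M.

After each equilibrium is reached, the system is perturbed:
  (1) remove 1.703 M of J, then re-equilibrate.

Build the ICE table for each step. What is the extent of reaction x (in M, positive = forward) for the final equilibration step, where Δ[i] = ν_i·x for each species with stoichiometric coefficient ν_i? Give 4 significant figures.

x = -0.04081 M

Q₀ = 13.39 vs Keq = 0.02455 ⇒ Q>K, reverse
Step 1:
                    J           G
  I            0.3214       4.303
  C             4.192      -4.192
  E             4.514      0.1108
  solve Keq expr → x = -4.192; check Q = 0.02455
Then remove 1.703 M of J.
Step 2:
                    J           G
  I             2.811      0.1108
  C           0.04081    -0.04081
  E             2.851        0.07
  solve Keq expr → x = -0.04081; check Q = 0.02455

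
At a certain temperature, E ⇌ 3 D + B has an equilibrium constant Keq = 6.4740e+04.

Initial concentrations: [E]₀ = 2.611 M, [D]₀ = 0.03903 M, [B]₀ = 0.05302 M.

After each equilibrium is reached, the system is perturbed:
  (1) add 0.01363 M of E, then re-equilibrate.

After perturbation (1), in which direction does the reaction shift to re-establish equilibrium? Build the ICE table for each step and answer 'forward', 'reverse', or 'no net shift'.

Q₀ = 1.2073e-06 vs Keq = 6.4740e+04 ⇒ Q<K, forward
Step 1:
                   E          D          B
  init         2.611    0.03903    0.05302
  Δ           -2.592      7.775      2.592
  eq         0.01949      7.814      2.645
  solve Keq expr → x = 2.592; check Q = 6.4740e+04
Then add 0.01363 M of E.
Step 2:
                   E          D          B
  init       0.03312      7.814      2.645
  Δ         -0.01323     0.0397    0.01323
  eq         0.01988      7.853      2.658
  solve Keq expr → x = 0.01323; check Q = 6.4740e+04

Direction: forward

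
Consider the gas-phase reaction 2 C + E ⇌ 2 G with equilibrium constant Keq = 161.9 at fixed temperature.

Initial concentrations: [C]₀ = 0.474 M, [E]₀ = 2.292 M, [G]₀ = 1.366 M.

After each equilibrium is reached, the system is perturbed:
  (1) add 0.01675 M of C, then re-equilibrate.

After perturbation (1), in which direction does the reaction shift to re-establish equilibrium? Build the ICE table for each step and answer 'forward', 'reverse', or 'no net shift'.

Q₀ = 3.624 vs Keq = 161.9 ⇒ Q<K, forward
Step 1:
                   C          E          G
  init         0.474      2.292      1.366
  Δ          -0.3794    -0.1897     0.3794
  eq         0.09461      2.102      1.745
  solve Keq expr → x = 0.1897; check Q = 161.9
Then add 0.01675 M of C.
Step 2:
                   C          E          G
  init        0.1114      2.102      1.745
  Δ         -0.01572   -0.00786    0.01572
  eq         0.09564      2.094      1.761
  solve Keq expr → x = 0.00786; check Q = 161.9

Direction: forward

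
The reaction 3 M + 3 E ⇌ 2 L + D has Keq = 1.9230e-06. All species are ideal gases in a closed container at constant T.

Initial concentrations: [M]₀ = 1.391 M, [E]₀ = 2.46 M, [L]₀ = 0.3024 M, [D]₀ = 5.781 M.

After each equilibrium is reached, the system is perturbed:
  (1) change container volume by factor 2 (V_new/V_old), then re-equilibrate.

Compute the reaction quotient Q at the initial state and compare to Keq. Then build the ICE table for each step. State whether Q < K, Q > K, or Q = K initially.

Q₀ = 0.01319; Q > K (proceeds reverse)

Q₀ = 0.01319 vs Keq = 1.9230e-06 ⇒ Q>K, reverse
Step 1:
                    M           E           L           D
  Initial       1.391        2.46      0.3024       5.781
  Change       0.4428      0.4428     -0.2952     -0.1476
  Equil         1.834       2.903    0.007176       5.633
  solve Keq expr → x = -0.1476; check Q = 1.9230e-06
Then change container volume by factor 2 (V_new/V_old).
Step 2:
                    M           E           L           D
  Initial      0.9169       1.451    0.003588       2.817
  Change     0.003461    0.003461   -0.002307   -0.001154
  Equil        0.9204       1.455    0.001281       2.816
  solve Keq expr → x = -0.001154; check Q = 1.9230e-06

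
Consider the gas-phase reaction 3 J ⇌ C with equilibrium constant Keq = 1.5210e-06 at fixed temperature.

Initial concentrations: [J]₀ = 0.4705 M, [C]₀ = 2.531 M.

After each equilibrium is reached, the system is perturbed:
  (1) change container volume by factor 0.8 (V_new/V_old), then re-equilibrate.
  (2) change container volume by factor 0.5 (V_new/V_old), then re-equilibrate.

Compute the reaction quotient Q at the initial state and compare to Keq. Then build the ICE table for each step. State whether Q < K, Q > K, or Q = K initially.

Q₀ = 24.3; Q > K (proceeds reverse)

Q₀ = 24.3 vs Keq = 1.5210e-06 ⇒ Q>K, reverse
Step 1:
                    J           C
  init         0.4705       2.531
  Δ             7.591       -2.53
  eq            8.061  7.9673e-04
  solve Keq expr → x = -2.53; check Q = 1.5210e-06
Then change container volume by factor 0.8 (V_new/V_old).
Step 2:
                    J           C
  init          10.08  9.9592e-04
  Δ         -0.001678  5.5943e-04
  eq            10.07    0.001555
  solve Keq expr → x = 5.5943e-04; check Q = 1.5210e-06
Then change container volume by factor 0.5 (V_new/V_old).
Step 3:
                    J           C
  init          20.15    0.003111
  Δ          -0.02784    0.009281
  eq            20.12     0.01239
  solve Keq expr → x = 0.009281; check Q = 1.5210e-06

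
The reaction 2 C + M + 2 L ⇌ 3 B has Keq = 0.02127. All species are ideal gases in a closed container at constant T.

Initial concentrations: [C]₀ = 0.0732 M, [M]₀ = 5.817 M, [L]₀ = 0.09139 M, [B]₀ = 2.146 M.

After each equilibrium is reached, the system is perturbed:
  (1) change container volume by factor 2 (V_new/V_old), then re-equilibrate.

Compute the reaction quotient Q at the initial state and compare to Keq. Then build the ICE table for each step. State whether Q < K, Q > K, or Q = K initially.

Q₀ = 3.7964e+04 vs Keq = 0.02127 ⇒ Q>K, reverse
Step 1:
                    C           M           L           B
  Initial      0.0732       5.817     0.09139       2.146
  Change        1.035      0.5173       1.035      -1.552
  Equil         1.108       6.334       1.126      0.5941
  solve Keq expr → x = -0.5173; check Q = 0.02127
Then change container volume by factor 2 (V_new/V_old).
Step 2:
                    C           M           L           B
  Initial      0.5539       3.167       0.563       0.297
  Change      0.05593     0.02796     0.05593    -0.08389
  Equil        0.6098       3.195      0.6189      0.2131
  solve Keq expr → x = -0.02796; check Q = 0.02127

Q₀ = 3.7964e+04; Q > K (proceeds reverse)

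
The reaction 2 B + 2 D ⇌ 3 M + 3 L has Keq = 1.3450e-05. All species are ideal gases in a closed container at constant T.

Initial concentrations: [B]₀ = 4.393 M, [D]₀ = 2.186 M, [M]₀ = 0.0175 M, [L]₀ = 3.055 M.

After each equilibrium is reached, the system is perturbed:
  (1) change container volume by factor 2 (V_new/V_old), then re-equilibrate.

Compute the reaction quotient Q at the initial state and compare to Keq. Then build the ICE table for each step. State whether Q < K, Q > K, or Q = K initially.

Q₀ = 1.6570e-06 vs Keq = 1.3450e-05 ⇒ Q<K, forward
Step 1:
                   B          D          M          L
  I            4.393      2.186     0.0175      3.055
  C         -0.01153   -0.01153    0.01729    0.01729
  E            4.381      2.174    0.03479      3.072
  solve Keq expr → x = 0.005763; check Q = 1.3450e-05
Then change container volume by factor 2 (V_new/V_old).
Step 2:
                   B          D          M          L
  I            2.191      1.087    0.01739      1.536
  C        -0.006583  -0.006583   0.009875   0.009875
  E            2.184      1.081    0.02727      1.546
  solve Keq expr → x = 0.003292; check Q = 1.3450e-05

Q₀ = 1.6570e-06; Q < K (proceeds forward)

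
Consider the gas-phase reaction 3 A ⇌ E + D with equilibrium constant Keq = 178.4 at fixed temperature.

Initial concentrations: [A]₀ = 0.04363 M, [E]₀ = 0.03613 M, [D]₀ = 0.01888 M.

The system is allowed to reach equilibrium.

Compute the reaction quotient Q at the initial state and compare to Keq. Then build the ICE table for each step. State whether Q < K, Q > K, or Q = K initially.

Q₀ = 8.213 vs Keq = 178.4 ⇒ Q<K, forward
Step 1:
                   A          E          D
  I          0.04363    0.03613    0.01888
  C         -0.02473   0.008245   0.008245
  E           0.0189    0.04437    0.02712
  solve Keq expr → x = 0.008245; check Q = 178.4

Q₀ = 8.213; Q < K (proceeds forward)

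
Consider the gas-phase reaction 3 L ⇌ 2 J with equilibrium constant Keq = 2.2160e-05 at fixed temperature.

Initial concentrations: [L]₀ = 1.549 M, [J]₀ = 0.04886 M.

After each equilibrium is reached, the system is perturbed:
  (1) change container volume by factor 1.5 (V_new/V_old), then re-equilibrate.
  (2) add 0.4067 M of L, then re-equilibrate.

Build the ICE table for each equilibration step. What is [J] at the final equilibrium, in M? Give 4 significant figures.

[J]_eq = 0.008438 M

Q₀ = 6.4232e-04 vs Keq = 2.2160e-05 ⇒ Q>K, reverse
Step 1:
                    L           J
  I             1.549     0.04886
  C           0.05889    -0.03926
  E             1.608    0.009598
  solve Keq expr → x = -0.01963; check Q = 2.2160e-05
Then change container volume by factor 1.5 (V_new/V_old).
Step 2:
                    L           J
  I             1.072    0.006399
  C          0.001742   -0.001161
  E             1.074    0.005237
  solve Keq expr → x = -5.8070e-04; check Q = 2.2160e-05
Then add 0.4067 M of L.
Step 3:
                    L           J
  I              1.48    0.005237
  C         -0.004801    0.003201
  E             1.476    0.008438
  solve Keq expr → x = 0.0016; check Q = 2.2160e-05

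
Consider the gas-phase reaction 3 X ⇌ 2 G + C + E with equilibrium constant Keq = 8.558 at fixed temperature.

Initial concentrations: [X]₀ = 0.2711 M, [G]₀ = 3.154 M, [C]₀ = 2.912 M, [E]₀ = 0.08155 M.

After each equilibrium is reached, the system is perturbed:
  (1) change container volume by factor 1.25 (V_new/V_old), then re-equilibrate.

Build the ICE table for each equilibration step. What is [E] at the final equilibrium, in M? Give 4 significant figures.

[E]_eq = 0.02447 M

Q₀ = 118.6 vs Keq = 8.558 ⇒ Q>K, reverse
Step 1:
                   X          G          C          E
  I           0.2711      3.154      2.912    0.08155
  C           0.1645    -0.1097   -0.05484   -0.05484
  E           0.4356      3.044      2.857    0.02671
  solve Keq expr → x = -0.05484; check Q = 8.558
Then change container volume by factor 1.25 (V_new/V_old).
Step 2:
                   X          G          C          E
  I           0.3485      2.435      2.286    0.02137
  C        -0.009304   0.006203   0.003101   0.003101
  E           0.3392      2.442      2.289    0.02447
  solve Keq expr → x = 0.003101; check Q = 8.558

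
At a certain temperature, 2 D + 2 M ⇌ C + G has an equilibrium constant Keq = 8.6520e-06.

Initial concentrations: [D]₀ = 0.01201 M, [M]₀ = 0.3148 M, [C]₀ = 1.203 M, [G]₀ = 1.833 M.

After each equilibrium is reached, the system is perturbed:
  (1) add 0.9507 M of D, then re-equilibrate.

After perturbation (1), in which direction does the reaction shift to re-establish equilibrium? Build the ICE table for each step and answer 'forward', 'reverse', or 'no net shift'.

Q₀ = 1.5427e+05 vs Keq = 8.6520e-06 ⇒ Q>K, reverse
Step 1:
                  D         M         C         G
  Initial   0.01201    0.3148     1.203     1.833
  Change      2.405     2.405    -1.202    -1.202
  Equil       2.417      2.72 5.9275e-04    0.6306
  solve Keq expr → x = -1.202; check Q = 8.6520e-06
Then add 0.9507 M of D.
Step 2:
                  D         M         C         G
  Initial     3.368      2.72 5.9275e-04    0.6306
  Change  -0.001111 -0.001111 5.5535e-04 5.5535e-04
  Equil       3.366     2.719  0.001148    0.6311
  solve Keq expr → x = 5.5535e-04; check Q = 8.6520e-06

Direction: forward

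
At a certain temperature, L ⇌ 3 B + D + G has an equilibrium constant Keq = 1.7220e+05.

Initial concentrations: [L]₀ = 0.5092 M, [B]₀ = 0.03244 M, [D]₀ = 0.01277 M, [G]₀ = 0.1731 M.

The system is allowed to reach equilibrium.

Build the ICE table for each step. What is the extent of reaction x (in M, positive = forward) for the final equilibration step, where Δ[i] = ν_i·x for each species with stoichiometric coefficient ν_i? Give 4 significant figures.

Q₀ = 1.4820e-07 vs Keq = 1.7220e+05 ⇒ Q<K, forward
Step 1:
                  L         B         D         G
  init       0.5092   0.03244   0.01277    0.1731
  Δ         -0.5092     1.528    0.5092    0.5092
  eq      7.8517e-06      1.56     0.522    0.6823
  solve Keq expr → x = 0.5092; check Q = 1.7220e+05

x = 0.5092 M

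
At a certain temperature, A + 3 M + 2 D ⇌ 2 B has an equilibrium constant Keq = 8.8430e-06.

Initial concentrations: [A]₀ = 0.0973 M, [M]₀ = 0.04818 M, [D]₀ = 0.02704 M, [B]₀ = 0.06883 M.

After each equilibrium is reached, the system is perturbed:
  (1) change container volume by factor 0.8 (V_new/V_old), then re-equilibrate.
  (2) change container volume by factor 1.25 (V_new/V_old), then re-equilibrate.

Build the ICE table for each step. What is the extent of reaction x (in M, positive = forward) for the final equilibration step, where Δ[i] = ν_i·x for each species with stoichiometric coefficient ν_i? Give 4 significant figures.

x = -1.7140e-06 M

Q₀ = 5.9543e+05 vs Keq = 8.8430e-06 ⇒ Q>K, reverse
Step 1:
                   A          M          D          B
  I           0.0973    0.04818    0.02704    0.06883
  C          0.03441     0.1032    0.06882   -0.06882
  E           0.1317     0.1514    0.09586 6.0957e-06
  solve Keq expr → x = -0.03441; check Q = 8.8430e-06
Then change container volume by factor 0.8 (V_new/V_old).
Step 2:
                   A          M          D          B
  I           0.1646     0.1893     0.1198 7.6196e-06
  C       -2.1425e-06 -6.4274e-06 -4.2849e-06 4.2849e-06
  E           0.1646     0.1893     0.1198 1.1905e-05
  solve Keq expr → x = 2.1425e-06; check Q = 8.8430e-06
Then change container volume by factor 1.25 (V_new/V_old).
Step 3:
                   A          M          D          B
  I           0.1317     0.1514    0.09586 9.5237e-06
  C       1.7140e-06 5.1419e-06 3.4280e-06 -3.4280e-06
  E           0.1317     0.1514    0.09586 6.0957e-06
  solve Keq expr → x = -1.7140e-06; check Q = 8.8430e-06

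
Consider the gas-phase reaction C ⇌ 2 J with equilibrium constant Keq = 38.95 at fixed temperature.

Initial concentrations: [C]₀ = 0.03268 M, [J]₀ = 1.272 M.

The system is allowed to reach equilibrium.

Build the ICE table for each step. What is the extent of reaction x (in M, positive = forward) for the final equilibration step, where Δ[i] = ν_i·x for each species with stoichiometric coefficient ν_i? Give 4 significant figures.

x = -0.007842 M

Q₀ = 49.51 vs Keq = 38.95 ⇒ Q>K, reverse
Step 1:
                  C         J
  init      0.03268     1.272
  Δ        0.007842  -0.01568
  eq        0.04052     1.256
  solve Keq expr → x = -0.007842; check Q = 38.95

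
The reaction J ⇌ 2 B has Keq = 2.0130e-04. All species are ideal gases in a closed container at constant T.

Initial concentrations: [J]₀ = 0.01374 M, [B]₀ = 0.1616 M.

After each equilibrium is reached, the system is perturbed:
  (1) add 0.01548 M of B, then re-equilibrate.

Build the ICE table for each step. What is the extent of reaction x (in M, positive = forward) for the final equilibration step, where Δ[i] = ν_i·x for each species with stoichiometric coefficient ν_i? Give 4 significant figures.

x = -0.007652 M

Q₀ = 1.901 vs Keq = 2.0130e-04 ⇒ Q>K, reverse
Step 1:
                   J          B
  I          0.01374     0.1616
  C          0.07864    -0.1573
  E          0.09238   0.004312
  solve Keq expr → x = -0.07864; check Q = 2.0130e-04
Then add 0.01548 M of B.
Step 2:
                   J          B
  I          0.09238    0.01979
  C         0.007652    -0.0153
  E              0.1   0.004487
  solve Keq expr → x = -0.007652; check Q = 2.0130e-04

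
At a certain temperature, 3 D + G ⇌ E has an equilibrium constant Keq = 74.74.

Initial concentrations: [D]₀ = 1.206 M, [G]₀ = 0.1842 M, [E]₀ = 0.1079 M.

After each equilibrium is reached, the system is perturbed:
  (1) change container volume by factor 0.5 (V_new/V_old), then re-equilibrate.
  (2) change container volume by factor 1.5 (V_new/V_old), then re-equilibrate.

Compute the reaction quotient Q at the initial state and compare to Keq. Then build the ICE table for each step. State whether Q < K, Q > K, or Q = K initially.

Q₀ = 0.334; Q < K (proceeds forward)

Q₀ = 0.334 vs Keq = 74.74 ⇒ Q<K, forward
Step 1:
                   D          G          E
  Initial      1.206     0.1842     0.1079
  Change      -0.518    -0.1727     0.1727
  Equil        0.688    0.01153     0.2806
  solve Keq expr → x = 0.1727; check Q = 74.74
Then change container volume by factor 0.5 (V_new/V_old).
Step 2:
                   D          G          E
  Initial      1.376    0.02306     0.5611
  Change    -0.05896   -0.01965    0.01965
  Equil        1.317   0.003402     0.5808
  solve Keq expr → x = 0.01965; check Q = 74.74
Then change container volume by factor 1.5 (V_new/V_old).
Step 3:
                   D          G          E
  Initial      0.878   0.002268     0.3872
  Change     0.01476    0.00492   -0.00492
  Equil       0.8928   0.007188     0.3823
  solve Keq expr → x = -0.00492; check Q = 74.74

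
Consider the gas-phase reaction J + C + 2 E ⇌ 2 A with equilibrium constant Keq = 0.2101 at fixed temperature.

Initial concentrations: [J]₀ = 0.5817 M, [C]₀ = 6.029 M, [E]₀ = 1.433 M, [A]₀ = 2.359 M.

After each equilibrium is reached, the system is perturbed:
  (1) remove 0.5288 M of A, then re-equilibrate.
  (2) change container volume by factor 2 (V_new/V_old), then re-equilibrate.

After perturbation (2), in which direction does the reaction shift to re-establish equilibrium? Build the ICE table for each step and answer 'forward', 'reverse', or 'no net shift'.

Direction: reverse

Q₀ = 0.7727 vs Keq = 0.2101 ⇒ Q>K, reverse
Step 1:
                   J          C          E          A
  I           0.5817      6.029      1.433      2.359
  C           0.2195     0.2195      0.439     -0.439
  E           0.8012      6.249      1.872       1.92
  solve Keq expr → x = -0.2195; check Q = 0.2101
Then remove 0.5288 M of A.
Step 2:
                   J          C          E          A
  I           0.8012      6.249      1.872      1.391
  C             -0.1       -0.1    -0.2001     0.2001
  E           0.7012      6.148      1.672      1.591
  solve Keq expr → x = 0.1; check Q = 0.2101
Then change container volume by factor 2 (V_new/V_old).
Step 3:
                   J          C          E          A
  I           0.3506      3.074      0.836     0.7956
  C           0.1072     0.1072     0.2145    -0.2145
  E           0.4578      3.181       1.05     0.5811
  solve Keq expr → x = -0.1072; check Q = 0.2101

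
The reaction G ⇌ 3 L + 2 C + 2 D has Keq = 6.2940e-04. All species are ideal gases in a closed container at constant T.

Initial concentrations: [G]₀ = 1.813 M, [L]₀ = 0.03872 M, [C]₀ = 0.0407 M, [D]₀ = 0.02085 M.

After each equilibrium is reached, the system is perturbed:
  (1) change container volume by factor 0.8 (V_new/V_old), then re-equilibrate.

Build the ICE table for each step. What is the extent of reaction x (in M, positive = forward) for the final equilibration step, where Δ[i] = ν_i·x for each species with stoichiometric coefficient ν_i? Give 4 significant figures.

Q₀ = 2.3057e-11 vs Keq = 6.2940e-04 ⇒ Q<K, forward
Step 1:
                    G           L           C           D
  I             1.813     0.03872      0.0407     0.02085
  C           -0.1435      0.4305       0.287       0.287
  E              1.67      0.4692      0.3277      0.3078
  solve Keq expr → x = 0.1435; check Q = 6.2940e-04
Then change container volume by factor 0.8 (V_new/V_old).
Step 2:
                    G           L           C           D
  I             2.087      0.5865      0.4096      0.3848
  C           0.03394     -0.1018    -0.06788    -0.06788
  E             2.121      0.4847      0.3417      0.3169
  solve Keq expr → x = -0.03394; check Q = 6.2940e-04

x = -0.03394 M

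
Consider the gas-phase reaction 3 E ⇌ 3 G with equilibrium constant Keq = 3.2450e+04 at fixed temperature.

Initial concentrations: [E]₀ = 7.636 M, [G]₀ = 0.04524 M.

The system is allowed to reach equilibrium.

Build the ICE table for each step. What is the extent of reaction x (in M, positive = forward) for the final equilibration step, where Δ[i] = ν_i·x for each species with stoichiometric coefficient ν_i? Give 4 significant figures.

x = 2.468 M

Q₀ = 2.0796e-07 vs Keq = 3.2450e+04 ⇒ Q<K, forward
Step 1:
                  E         G
  Initial     7.636   0.04524
  Change     -7.403     7.403
  Equil      0.2335     7.448
  solve Keq expr → x = 2.468; check Q = 3.2450e+04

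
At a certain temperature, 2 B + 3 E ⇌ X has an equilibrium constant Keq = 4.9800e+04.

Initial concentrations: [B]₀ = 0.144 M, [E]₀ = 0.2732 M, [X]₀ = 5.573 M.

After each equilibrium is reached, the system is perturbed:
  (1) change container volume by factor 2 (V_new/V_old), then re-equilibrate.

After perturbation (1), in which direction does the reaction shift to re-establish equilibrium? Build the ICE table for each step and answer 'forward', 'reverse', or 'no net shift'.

Q₀ = 1.3180e+04 vs Keq = 4.9800e+04 ⇒ Q<K, forward
Step 1:
                   B          E          X
  I            0.144     0.2732      5.573
  C         -0.03828   -0.05742    0.01914
  E           0.1057     0.2158      5.592
  solve Keq expr → x = 0.01914; check Q = 4.9800e+04
Then change container volume by factor 2 (V_new/V_old).
Step 2:
                   B          E          X
  I          0.05286     0.1079      2.796
  C          0.04663    0.06995   -0.02332
  E          0.09949     0.1778      2.773
  solve Keq expr → x = -0.02332; check Q = 4.9800e+04

Direction: reverse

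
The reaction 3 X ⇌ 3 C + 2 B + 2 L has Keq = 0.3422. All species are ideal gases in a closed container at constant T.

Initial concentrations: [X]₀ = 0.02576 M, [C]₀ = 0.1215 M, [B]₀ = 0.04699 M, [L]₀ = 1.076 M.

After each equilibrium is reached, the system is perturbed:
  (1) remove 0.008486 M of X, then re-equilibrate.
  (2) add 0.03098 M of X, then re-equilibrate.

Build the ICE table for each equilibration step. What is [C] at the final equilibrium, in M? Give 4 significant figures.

[C]_eq = 0.1383 M

Q₀ = 0.2682 vs Keq = 0.3422 ⇒ Q<K, forward
Step 1:
                  X         C         B         L
  init      0.02576    0.1215   0.04699     1.076
  Δ       -0.001402  0.001402 9.3494e-04 9.3494e-04
  eq        0.02436    0.1229   0.04792     1.077
  solve Keq expr → x = 4.6747e-04; check Q = 0.3422
Then remove 0.008486 M of X.
Step 2:
                  X         C         B         L
  init      0.01587    0.1229   0.04792     1.077
  Δ        0.005954 -0.005954 -0.003969 -0.003969
  eq        0.02183    0.1169   0.04396     1.073
  solve Keq expr → x = -0.001985; check Q = 0.3422
Then add 0.03098 M of X.
Step 3:
                  X         C         B         L
  init      0.05281    0.1169   0.04396     1.073
  Δ        -0.02139   0.02139   0.01426   0.01426
  eq        0.03141    0.1383   0.05822     1.087
  solve Keq expr → x = 0.007131; check Q = 0.3422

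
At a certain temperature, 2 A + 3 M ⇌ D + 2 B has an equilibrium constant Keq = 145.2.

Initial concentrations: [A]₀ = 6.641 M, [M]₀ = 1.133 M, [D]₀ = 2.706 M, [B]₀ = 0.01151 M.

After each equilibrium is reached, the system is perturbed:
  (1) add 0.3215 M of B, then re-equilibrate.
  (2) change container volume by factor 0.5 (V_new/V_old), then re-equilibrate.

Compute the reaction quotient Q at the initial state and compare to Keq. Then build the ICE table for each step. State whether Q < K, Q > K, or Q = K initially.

Q₀ = 5.5888e-06 vs Keq = 145.2 ⇒ Q<K, forward
Step 1:
                   A          M          D          B
  Initial      6.641      1.133      2.706    0.01151
  Change     -0.7101     -1.065     0.3551     0.7101
  Equil        5.931    0.06783      3.061     0.7216
  solve Keq expr → x = 0.3551; check Q = 145.2
Then add 0.3215 M of B.
Step 2:
                   A          M          D          B
  Initial      5.931    0.06783      3.061      1.043
  Change     0.01203    0.01805  -0.006016   -0.01203
  Equil        5.943    0.08588      3.055      1.031
  solve Keq expr → x = -0.006016; check Q = 145.2
Then change container volume by factor 0.5 (V_new/V_old).
Step 3:
                   A          M          D          B
  Initial      11.89     0.1718       6.11      2.062
  Change    -0.04116   -0.06174    0.02058    0.04116
  Equil        11.84       0.11      6.131      2.103
  solve Keq expr → x = 0.02058; check Q = 145.2

Q₀ = 5.5888e-06; Q < K (proceeds forward)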